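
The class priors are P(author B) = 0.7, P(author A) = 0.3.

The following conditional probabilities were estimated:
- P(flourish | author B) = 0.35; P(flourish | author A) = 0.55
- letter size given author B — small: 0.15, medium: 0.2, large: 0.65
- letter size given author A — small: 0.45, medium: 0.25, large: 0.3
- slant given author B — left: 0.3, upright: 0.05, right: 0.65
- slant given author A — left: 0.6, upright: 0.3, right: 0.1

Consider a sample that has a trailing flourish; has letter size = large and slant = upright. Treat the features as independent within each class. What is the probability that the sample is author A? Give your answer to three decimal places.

author B: 0.7 × 0.35 × 0.65 × 0.05 = 0.0079625
author A: 0.3 × 0.55 × 0.3 × 0.3 = 0.01485
P(author A | x) = 0.01485 / 0.0228125 ≈ 0.651

0.651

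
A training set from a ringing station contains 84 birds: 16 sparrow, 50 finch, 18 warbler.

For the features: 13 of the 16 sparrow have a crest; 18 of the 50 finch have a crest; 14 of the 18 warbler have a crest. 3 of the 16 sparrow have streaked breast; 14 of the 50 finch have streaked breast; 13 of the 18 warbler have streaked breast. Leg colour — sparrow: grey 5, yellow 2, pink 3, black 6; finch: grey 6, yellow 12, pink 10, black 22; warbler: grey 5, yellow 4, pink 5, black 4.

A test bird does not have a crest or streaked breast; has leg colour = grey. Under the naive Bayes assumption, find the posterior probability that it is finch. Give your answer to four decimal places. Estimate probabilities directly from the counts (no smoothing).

sparrow: (16/84) × (3/16) × (13/16) × (5/16) ≈ 0.00906808
finch: (50/84) × (32/50) × (36/50) × (6/50) ≈ 0.0329143
warbler: (18/84) × (4/18) × (5/18) × (5/18) ≈ 0.00367431
P(finch | x) = 0.0329143 / 0.04565669 ≈ 0.7209

0.7209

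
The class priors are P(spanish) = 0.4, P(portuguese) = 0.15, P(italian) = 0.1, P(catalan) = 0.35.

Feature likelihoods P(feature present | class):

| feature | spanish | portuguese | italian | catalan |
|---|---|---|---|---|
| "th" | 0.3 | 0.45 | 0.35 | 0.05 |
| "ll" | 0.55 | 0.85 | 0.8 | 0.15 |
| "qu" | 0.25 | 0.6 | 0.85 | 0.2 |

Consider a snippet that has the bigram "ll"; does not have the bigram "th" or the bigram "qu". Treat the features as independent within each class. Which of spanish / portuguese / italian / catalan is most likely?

spanish

spanish: 0.4 × (1−0.3) × 0.55 × (1−0.25) = 0.1155
portuguese: 0.15 × (1−0.45) × 0.85 × (1−0.6) = 0.02805
italian: 0.1 × (1−0.35) × 0.8 × (1−0.85) = 0.0078
catalan: 0.35 × (1−0.05) × 0.15 × (1−0.2) = 0.0399
Highest score → spanish.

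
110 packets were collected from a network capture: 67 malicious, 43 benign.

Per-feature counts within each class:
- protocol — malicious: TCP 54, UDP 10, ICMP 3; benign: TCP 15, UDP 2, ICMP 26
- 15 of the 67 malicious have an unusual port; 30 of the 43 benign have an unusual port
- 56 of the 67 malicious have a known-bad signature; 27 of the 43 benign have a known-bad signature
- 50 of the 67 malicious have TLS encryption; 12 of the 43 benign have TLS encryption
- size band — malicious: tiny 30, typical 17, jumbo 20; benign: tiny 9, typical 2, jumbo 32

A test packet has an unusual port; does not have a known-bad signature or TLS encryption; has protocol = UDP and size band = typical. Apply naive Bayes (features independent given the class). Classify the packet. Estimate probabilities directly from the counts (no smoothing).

malicious: (67/110) × (10/67) × (15/67) × (11/67) × (17/67) × (17/67) ≈ 0.000215125
benign: (43/110) × (2/43) × (30/43) × (16/43) × (31/43) × (2/43) ≈ 0.000158269
Highest score → malicious.

malicious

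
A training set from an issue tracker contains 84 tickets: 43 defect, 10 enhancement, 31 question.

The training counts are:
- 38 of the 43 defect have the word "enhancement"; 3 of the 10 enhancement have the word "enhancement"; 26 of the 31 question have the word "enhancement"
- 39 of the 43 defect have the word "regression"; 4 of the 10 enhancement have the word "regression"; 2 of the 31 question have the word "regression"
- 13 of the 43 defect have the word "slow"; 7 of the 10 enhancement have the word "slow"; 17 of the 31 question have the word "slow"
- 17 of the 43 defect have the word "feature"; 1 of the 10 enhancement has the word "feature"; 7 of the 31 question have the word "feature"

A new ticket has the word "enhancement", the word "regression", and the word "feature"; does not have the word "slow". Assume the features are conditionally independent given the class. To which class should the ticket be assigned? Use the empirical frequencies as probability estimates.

defect

defect: (43/84) × (38/43) × (39/43) × (30/43) × (17/43) ≈ 0.113171
enhancement: (10/84) × (3/10) × (4/10) × (3/10) × (1/10) ≈ 0.000428571
question: (31/84) × (26/31) × (2/31) × (14/31) × (7/31) ≈ 0.00203641
Highest score → defect.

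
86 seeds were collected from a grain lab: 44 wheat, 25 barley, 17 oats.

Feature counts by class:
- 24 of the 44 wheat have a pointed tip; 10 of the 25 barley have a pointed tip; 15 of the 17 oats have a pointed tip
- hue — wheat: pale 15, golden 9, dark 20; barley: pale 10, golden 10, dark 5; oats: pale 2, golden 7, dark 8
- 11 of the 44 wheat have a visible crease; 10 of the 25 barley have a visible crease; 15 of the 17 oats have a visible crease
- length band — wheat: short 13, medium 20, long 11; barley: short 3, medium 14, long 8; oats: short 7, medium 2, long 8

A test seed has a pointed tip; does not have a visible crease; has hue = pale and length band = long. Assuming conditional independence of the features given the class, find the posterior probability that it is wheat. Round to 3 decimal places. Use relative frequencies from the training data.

wheat: (44/86) × (24/44) × (15/44) × (33/44) × (11/44) ≈ 0.0178383
barley: (25/86) × (10/25) × (10/25) × (15/25) × (8/25) ≈ 0.00893023
oats: (17/86) × (15/17) × (2/17) × (2/17) × (8/17) ≈ 0.00113605
P(wheat | x) = 0.0178383 / 0.02790458 ≈ 0.639

0.639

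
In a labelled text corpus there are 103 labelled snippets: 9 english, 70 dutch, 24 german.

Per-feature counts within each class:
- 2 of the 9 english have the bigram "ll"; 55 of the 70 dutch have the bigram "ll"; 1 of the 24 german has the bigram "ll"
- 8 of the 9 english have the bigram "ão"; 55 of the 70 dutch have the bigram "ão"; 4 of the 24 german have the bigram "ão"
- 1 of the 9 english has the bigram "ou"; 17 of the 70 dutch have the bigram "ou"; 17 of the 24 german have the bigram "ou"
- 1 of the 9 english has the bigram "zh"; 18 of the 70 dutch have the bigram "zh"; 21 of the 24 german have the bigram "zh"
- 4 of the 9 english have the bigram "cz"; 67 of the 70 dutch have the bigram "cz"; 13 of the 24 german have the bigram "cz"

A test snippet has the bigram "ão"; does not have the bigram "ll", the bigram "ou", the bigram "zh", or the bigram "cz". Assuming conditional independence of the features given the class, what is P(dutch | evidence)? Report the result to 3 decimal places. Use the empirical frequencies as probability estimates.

english: (9/103) × (7/9) × (8/9) × (8/9) × (8/9) × (5/9) ≈ 0.0265174
dutch: (70/103) × (15/70) × (55/70) × (53/70) × (52/70) × (3/70) ≈ 0.0027582
german: (24/103) × (23/24) × (4/24) × (7/24) × (3/24) × (11/24) ≈ 0.000621896
P(dutch | x) = 0.0027582 / 0.029897496 ≈ 0.092

0.092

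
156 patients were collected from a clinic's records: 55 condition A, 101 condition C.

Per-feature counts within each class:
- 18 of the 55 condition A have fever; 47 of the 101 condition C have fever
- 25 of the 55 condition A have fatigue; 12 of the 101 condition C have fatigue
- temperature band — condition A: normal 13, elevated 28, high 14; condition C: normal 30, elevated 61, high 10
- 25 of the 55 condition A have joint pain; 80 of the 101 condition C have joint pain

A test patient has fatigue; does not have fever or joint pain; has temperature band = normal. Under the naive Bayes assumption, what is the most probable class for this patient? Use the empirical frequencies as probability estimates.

condition A: (55/156) × (37/55) × (25/55) × (13/55) × (30/55) ≈ 0.0138993
condition C: (101/156) × (54/101) × (12/101) × (30/101) × (21/101) ≈ 0.00253996
Highest score → condition A.

condition A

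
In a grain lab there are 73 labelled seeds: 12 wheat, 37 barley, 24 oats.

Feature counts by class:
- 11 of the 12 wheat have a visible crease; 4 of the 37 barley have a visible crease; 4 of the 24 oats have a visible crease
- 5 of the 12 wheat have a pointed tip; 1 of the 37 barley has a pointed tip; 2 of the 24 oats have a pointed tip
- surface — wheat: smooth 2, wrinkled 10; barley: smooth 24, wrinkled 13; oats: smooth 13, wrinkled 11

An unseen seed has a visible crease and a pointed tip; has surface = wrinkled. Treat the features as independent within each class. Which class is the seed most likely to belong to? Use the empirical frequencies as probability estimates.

wheat

wheat: (12/73) × (11/12) × (5/12) × (10/12) ≈ 0.0523212
barley: (37/73) × (4/37) × (1/37) × (13/37) ≈ 0.000520328
oats: (24/73) × (4/24) × (2/24) × (11/24) ≈ 0.00209285
Highest score → wheat.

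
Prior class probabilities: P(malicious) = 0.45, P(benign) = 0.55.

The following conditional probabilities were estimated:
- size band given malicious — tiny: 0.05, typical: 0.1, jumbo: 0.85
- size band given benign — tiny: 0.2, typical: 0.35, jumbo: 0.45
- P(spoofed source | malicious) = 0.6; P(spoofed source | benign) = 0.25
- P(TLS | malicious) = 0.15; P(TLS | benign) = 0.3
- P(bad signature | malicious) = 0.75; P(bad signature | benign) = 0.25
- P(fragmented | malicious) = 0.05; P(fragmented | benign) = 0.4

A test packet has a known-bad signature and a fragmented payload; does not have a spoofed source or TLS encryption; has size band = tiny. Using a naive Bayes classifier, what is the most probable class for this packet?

malicious: 0.45 × 0.05 × (1−0.6) × (1−0.15) × 0.75 × 0.05 = 0.000286875
benign: 0.55 × 0.2 × (1−0.25) × (1−0.3) × 0.25 × 0.4 = 0.005775
Highest score → benign.

benign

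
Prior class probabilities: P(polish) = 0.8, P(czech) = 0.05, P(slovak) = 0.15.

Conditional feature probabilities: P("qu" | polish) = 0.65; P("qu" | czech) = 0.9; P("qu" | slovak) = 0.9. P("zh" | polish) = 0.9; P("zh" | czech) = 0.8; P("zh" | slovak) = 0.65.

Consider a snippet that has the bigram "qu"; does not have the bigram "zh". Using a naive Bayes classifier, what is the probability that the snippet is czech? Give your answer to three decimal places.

polish: 0.8 × 0.65 × (1−0.9) = 0.052
czech: 0.05 × 0.9 × (1−0.8) = 0.009
slovak: 0.15 × 0.9 × (1−0.65) = 0.04725
P(czech | x) = 0.009 / 0.10825 ≈ 0.083

0.083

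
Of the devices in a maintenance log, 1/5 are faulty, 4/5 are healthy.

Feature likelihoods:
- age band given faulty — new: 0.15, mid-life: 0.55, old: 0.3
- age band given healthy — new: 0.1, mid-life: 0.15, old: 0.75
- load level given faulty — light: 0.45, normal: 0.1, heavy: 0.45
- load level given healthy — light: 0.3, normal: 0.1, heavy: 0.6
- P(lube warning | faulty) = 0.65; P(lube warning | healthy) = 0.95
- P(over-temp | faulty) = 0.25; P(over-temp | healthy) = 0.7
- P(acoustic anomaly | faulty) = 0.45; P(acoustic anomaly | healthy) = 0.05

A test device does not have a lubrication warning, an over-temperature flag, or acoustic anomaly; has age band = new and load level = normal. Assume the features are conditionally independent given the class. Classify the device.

faulty: 0.2 × 0.15 × 0.1 × (1−0.65) × (1−0.25) × (1−0.45) = 0.000433125
healthy: 0.8 × 0.1 × 0.1 × (1−0.95) × (1−0.7) × (1−0.05) = 0.000114
Highest score → faulty.

faulty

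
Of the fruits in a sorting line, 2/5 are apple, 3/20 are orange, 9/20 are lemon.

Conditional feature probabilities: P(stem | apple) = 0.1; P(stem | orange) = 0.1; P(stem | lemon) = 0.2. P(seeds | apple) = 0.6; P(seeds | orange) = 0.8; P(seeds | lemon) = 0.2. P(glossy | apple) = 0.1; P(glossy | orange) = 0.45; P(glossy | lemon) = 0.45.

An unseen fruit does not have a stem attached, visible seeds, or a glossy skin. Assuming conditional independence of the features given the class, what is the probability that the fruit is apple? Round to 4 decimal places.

apple: 0.4 × (1−0.1) × (1−0.6) × (1−0.1) = 0.1296
orange: 0.15 × (1−0.1) × (1−0.8) × (1−0.45) = 0.01485
lemon: 0.45 × (1−0.2) × (1−0.2) × (1−0.45) = 0.1584
P(apple | x) = 0.1296 / 0.30285 ≈ 0.4279

0.4279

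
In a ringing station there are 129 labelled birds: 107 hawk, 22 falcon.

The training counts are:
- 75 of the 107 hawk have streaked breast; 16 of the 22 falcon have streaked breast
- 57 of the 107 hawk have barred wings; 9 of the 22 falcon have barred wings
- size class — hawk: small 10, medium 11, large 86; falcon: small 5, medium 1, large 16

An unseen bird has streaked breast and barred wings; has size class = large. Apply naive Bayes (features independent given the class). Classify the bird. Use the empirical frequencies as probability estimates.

hawk

hawk: (107/129) × (75/107) × (57/107) × (86/107) ≈ 0.24893
falcon: (22/129) × (16/22) × (9/22) × (16/22) ≈ 0.0369018
Highest score → hawk.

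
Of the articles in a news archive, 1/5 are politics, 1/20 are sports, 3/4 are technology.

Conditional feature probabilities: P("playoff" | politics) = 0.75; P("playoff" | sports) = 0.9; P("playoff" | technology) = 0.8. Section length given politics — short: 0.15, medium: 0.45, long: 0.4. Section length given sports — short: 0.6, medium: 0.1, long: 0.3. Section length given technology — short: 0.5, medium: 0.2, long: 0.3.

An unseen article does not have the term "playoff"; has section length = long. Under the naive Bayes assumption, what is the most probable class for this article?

technology

politics: 0.2 × (1−0.75) × 0.4 = 0.02
sports: 0.05 × (1−0.9) × 0.3 = 0.0015
technology: 0.75 × (1−0.8) × 0.3 = 0.045
Highest score → technology.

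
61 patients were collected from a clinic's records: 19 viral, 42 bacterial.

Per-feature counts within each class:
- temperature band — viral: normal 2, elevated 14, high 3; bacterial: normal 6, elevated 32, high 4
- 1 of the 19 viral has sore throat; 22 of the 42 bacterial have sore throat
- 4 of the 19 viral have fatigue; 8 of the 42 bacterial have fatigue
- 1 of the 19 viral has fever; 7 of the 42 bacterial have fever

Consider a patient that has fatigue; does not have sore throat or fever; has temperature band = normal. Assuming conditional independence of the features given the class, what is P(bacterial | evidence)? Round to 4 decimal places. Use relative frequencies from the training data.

0.5455

viral: (19/61) × (2/19) × (18/19) × (4/19) × (18/19) ≈ 0.00619504
bacterial: (42/61) × (6/42) × (20/42) × (8/42) × (35/42) ≈ 0.00743467
P(bacterial | x) = 0.00743467 / 0.01362971 ≈ 0.5455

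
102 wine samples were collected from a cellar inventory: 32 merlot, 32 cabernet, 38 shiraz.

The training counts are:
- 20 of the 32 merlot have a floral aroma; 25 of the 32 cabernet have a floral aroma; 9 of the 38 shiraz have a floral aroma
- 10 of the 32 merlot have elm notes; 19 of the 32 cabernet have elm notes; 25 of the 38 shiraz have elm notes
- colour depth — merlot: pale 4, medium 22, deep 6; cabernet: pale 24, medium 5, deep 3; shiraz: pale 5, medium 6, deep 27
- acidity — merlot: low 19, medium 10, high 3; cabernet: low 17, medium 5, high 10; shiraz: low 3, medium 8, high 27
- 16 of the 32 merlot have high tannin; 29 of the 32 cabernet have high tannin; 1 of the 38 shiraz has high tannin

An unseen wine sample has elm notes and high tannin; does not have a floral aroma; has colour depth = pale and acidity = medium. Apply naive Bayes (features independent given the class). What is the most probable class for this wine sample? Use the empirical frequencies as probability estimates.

merlot: (32/102) × (12/32) × (10/32) × (4/32) × (10/32) × (16/32) ≈ 0.000718061
cabernet: (32/102) × (7/32) × (19/32) × (24/32) × (5/32) × (29/32) ≈ 0.00432744
shiraz: (38/102) × (29/38) × (25/38) × (5/38) × (8/38) × (1/38) ≈ 0.000136353
Highest score → cabernet.

cabernet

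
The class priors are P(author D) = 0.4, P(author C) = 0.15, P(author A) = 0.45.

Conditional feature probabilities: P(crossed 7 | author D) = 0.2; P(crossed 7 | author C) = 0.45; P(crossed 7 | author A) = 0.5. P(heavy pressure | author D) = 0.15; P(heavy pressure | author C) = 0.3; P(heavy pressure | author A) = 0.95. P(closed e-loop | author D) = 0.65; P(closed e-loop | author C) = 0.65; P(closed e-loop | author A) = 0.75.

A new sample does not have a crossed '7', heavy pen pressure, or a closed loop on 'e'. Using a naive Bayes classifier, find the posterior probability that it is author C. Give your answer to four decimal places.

author D: 0.4 × (1−0.2) × (1−0.15) × (1−0.65) = 0.0952
author C: 0.15 × (1−0.45) × (1−0.3) × (1−0.65) = 0.0202125
author A: 0.45 × (1−0.5) × (1−0.95) × (1−0.75) = 0.0028125
P(author C | x) = 0.0202125 / 0.118225 ≈ 0.1710

0.1710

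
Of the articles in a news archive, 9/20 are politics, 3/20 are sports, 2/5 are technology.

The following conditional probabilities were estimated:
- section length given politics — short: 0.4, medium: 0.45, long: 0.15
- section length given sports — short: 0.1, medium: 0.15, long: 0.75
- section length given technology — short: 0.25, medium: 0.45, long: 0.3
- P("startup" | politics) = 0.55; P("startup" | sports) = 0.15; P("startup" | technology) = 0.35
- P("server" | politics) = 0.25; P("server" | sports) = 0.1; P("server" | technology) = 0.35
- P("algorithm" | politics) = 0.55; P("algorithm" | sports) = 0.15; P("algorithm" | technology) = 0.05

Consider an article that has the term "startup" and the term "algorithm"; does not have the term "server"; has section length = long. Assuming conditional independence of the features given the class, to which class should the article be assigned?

politics: 0.45 × 0.15 × 0.55 × (1−0.25) × 0.55 = 0.0153140625
sports: 0.15 × 0.75 × 0.15 × (1−0.1) × 0.15 = 0.002278125
technology: 0.4 × 0.3 × 0.35 × (1−0.35) × 0.05 = 0.001365
Highest score → politics.

politics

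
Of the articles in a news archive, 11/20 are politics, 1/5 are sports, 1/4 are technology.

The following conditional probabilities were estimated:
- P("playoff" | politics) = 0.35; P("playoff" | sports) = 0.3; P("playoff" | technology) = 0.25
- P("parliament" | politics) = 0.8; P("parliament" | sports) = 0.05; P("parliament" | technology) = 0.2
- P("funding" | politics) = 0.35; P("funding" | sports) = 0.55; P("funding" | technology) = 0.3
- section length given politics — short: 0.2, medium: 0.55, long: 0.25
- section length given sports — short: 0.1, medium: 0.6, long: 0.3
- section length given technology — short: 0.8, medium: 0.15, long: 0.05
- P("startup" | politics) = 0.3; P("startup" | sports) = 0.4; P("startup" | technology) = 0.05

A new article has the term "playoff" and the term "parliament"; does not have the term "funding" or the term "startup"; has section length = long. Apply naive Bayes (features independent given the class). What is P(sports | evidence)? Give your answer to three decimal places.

0.013

politics: 0.55 × 0.35 × 0.8 × (1−0.35) × 0.25 × (1−0.3) = 0.0175175
sports: 0.2 × 0.3 × 0.05 × (1−0.55) × 0.3 × (1−0.4) = 0.000243
technology: 0.25 × 0.25 × 0.2 × (1−0.3) × 0.05 × (1−0.05) = 0.000415625
P(sports | x) = 0.000243 / 0.018176125 ≈ 0.013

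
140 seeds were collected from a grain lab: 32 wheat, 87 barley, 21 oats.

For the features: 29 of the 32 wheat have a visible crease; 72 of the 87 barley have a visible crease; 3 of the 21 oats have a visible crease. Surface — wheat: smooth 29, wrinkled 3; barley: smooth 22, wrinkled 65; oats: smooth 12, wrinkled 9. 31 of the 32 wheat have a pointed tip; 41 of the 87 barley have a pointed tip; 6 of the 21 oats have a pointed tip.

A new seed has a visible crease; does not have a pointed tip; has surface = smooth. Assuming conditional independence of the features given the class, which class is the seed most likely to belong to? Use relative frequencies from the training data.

barley

wheat: (32/140) × (29/32) × (29/32) × (1/32) ≈ 0.00586635
barley: (87/140) × (72/87) × (22/87) × (46/87) ≈ 0.0687617
oats: (21/140) × (3/21) × (12/21) × (15/21) ≈ 0.00874636
Highest score → barley.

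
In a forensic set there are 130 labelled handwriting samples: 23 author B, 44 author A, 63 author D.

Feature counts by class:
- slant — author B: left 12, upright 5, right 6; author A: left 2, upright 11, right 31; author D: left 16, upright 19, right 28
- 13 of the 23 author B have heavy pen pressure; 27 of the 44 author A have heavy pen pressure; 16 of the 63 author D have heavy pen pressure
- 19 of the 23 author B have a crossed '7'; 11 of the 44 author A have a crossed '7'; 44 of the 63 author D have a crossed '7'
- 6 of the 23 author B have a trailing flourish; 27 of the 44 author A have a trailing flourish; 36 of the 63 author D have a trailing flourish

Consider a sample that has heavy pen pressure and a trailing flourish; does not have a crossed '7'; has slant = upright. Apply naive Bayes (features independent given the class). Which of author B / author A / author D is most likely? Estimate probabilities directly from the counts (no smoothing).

author B: (23/130) × (5/23) × (13/23) × (4/23) × (6/23) ≈ 0.000986274
author A: (44/130) × (11/44) × (27/44) × (33/44) × (27/44) ≈ 0.0238964
author D: (63/130) × (19/63) × (16/63) × (19/63) × (36/63) ≈ 0.00639683
Highest score → author A.

author A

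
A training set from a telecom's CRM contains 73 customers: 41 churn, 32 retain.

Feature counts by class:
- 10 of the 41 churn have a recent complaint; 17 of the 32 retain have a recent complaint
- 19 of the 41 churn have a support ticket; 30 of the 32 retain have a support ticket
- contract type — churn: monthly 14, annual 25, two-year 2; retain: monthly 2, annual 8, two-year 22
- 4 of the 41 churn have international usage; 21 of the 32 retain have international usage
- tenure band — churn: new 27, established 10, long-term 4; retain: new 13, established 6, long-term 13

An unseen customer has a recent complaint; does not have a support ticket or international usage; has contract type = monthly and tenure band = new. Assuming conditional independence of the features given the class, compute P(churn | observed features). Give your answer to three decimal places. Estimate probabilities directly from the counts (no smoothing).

churn: (41/73) × (10/41) × (22/41) × (14/41) × (37/41) × (27/41) ≈ 0.0149162
retain: (32/73) × (17/32) × (2/32) × (2/32) × (11/32) × (13/32) ≈ 0.000127035
P(churn | x) = 0.0149162 / 0.015043235 ≈ 0.992

0.992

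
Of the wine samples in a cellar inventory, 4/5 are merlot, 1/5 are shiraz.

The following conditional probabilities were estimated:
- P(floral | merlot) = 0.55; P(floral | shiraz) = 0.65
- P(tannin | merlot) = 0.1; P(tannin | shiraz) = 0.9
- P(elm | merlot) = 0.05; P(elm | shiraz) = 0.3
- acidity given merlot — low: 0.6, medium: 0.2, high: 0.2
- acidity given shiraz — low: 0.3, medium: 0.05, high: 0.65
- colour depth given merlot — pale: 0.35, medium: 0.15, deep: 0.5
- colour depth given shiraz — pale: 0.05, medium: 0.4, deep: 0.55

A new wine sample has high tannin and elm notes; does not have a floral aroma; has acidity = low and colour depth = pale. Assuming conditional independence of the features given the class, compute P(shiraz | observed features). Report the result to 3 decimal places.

merlot: 0.8 × (1−0.55) × 0.1 × 0.05 × 0.6 × 0.35 = 0.000378
shiraz: 0.2 × (1−0.65) × 0.9 × 0.3 × 0.3 × 0.05 = 0.0002835
P(shiraz | x) = 0.0002835 / 0.0006615 ≈ 0.429

0.429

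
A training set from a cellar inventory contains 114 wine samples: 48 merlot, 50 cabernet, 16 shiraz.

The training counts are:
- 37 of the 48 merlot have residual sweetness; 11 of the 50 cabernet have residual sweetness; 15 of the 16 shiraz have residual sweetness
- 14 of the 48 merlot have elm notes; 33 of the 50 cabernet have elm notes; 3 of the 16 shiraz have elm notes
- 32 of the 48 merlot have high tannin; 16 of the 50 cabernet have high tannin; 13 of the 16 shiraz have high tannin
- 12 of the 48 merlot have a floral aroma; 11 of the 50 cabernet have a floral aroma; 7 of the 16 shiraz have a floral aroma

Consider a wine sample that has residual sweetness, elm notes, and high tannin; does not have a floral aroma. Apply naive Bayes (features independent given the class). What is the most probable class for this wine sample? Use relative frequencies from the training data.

merlot: (48/114) × (37/48) × (14/48) × (32/48) × (36/48) ≈ 0.0473319
cabernet: (50/114) × (11/50) × (33/50) × (16/50) × (39/50) ≈ 0.0158956
shiraz: (16/114) × (15/16) × (3/16) × (13/16) × (9/16) ≈ 0.0112754
Highest score → merlot.

merlot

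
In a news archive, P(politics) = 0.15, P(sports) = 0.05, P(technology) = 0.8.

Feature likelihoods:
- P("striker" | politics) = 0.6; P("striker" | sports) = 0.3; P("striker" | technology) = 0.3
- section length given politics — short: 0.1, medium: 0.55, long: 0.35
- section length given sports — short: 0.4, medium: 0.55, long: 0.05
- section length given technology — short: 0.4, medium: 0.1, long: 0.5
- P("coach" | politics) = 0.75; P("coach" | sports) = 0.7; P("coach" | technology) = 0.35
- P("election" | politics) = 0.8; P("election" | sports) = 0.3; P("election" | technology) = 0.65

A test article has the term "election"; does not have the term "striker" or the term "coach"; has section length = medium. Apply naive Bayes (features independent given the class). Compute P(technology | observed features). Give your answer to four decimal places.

0.7395

politics: 0.15 × (1−0.6) × 0.55 × (1−0.75) × 0.8 = 0.0066
sports: 0.05 × (1−0.3) × 0.55 × (1−0.7) × 0.3 = 0.0017325
technology: 0.8 × (1−0.3) × 0.1 × (1−0.35) × 0.65 = 0.02366
P(technology | x) = 0.02366 / 0.0319925 ≈ 0.7395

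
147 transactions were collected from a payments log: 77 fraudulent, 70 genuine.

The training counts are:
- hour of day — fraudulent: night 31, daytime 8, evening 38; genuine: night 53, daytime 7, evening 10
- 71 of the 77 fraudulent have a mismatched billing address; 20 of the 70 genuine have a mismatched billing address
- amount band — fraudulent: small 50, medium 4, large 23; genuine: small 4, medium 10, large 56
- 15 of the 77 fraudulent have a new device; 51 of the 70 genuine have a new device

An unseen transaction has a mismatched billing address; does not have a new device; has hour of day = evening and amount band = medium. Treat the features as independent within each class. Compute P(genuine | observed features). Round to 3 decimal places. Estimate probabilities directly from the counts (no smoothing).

fraudulent: (77/147) × (38/77) × (71/77) × (4/77) × (62/77) ≈ 0.00997021
genuine: (70/147) × (10/70) × (20/70) × (10/70) × (19/70) ≈ 0.000753654
P(genuine | x) = 0.000753654 / 0.010723864 ≈ 0.070

0.070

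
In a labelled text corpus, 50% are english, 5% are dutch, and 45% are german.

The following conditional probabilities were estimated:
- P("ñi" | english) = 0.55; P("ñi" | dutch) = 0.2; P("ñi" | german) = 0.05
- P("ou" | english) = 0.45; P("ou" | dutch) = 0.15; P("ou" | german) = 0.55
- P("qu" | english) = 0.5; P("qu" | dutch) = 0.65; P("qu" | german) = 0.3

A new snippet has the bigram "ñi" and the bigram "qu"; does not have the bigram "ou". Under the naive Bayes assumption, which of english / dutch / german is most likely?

english: 0.5 × 0.55 × (1−0.45) × 0.5 = 0.075625
dutch: 0.05 × 0.2 × (1−0.15) × 0.65 = 0.005525
german: 0.45 × 0.05 × (1−0.55) × 0.3 = 0.0030375
Highest score → english.

english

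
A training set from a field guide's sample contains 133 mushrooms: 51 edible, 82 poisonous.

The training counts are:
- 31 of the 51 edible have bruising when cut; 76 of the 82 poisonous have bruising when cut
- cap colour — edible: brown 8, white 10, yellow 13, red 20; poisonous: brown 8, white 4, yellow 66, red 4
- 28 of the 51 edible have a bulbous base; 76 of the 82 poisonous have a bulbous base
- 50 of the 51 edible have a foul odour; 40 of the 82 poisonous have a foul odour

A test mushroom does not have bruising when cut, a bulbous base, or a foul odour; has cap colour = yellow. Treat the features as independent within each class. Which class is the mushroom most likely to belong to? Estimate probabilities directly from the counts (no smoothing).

poisonous

edible: (51/133) × (20/51) × (13/51) × (23/51) × (1/51) ≈ 0.000338953
poisonous: (82/133) × (6/82) × (66/82) × (6/82) × (42/82) ≈ 0.00136083
Highest score → poisonous.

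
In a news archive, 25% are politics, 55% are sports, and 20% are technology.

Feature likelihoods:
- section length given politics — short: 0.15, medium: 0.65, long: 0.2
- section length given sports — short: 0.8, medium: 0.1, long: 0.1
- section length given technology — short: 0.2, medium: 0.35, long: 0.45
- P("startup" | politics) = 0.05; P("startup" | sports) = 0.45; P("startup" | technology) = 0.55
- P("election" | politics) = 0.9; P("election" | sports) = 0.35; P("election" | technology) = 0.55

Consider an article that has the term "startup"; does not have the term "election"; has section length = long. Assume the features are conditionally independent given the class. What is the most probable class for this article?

politics: 0.25 × 0.2 × 0.05 × (1−0.9) = 0.00025
sports: 0.55 × 0.1 × 0.45 × (1−0.35) = 0.0160875
technology: 0.2 × 0.45 × 0.55 × (1−0.55) = 0.022275
Highest score → technology.

technology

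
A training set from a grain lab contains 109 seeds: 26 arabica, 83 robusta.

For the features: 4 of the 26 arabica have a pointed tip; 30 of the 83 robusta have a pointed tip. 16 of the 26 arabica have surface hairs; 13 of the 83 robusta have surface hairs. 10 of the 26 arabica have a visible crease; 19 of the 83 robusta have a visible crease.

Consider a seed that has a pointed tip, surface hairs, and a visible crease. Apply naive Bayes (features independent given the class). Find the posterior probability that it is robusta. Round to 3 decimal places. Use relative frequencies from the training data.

0.532

arabica: (26/109) × (4/26) × (16/26) × (10/26) ≈ 0.00868574
robusta: (83/109) × (30/83) × (13/83) × (19/83) ≈ 0.00986815
P(robusta | x) = 0.00986815 / 0.01855389 ≈ 0.532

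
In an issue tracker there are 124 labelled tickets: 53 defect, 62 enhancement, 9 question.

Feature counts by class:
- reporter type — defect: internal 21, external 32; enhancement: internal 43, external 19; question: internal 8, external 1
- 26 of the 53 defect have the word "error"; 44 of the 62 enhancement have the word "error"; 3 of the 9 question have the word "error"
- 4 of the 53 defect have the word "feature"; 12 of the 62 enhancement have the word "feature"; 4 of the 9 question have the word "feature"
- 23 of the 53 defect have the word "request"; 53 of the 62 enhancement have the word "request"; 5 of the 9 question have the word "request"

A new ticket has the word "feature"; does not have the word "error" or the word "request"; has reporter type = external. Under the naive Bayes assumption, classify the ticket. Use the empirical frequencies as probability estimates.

defect

defect: (53/124) × (32/53) × (27/53) × (4/53) × (30/53) ≈ 0.00561624
enhancement: (62/124) × (19/62) × (18/62) × (12/62) × (9/62) ≈ 0.00124984
question: (9/124) × (1/9) × (6/9) × (4/9) × (4/9) ≈ 0.00106199
Highest score → defect.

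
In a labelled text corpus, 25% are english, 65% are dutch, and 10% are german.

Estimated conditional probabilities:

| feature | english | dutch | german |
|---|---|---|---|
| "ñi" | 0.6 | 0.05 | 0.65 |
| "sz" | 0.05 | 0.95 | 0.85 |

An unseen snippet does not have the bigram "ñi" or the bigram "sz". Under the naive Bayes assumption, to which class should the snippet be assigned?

english: 0.25 × (1−0.6) × (1−0.05) = 0.095
dutch: 0.65 × (1−0.05) × (1−0.95) = 0.030875
german: 0.1 × (1−0.65) × (1−0.85) = 0.00525
Highest score → english.

english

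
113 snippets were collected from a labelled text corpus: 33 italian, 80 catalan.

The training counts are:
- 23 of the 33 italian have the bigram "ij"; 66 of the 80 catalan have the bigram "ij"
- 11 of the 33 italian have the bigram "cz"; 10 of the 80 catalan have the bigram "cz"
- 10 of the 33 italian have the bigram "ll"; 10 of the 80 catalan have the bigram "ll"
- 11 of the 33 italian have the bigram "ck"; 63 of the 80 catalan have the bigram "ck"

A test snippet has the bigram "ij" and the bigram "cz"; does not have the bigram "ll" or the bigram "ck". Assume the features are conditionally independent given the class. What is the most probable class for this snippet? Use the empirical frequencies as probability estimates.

italian: (33/113) × (23/33) × (11/33) × (23/33) × (22/33) ≈ 0.0315247
catalan: (80/113) × (66/80) × (10/80) × (70/80) × (17/80) ≈ 0.0135751
Highest score → italian.

italian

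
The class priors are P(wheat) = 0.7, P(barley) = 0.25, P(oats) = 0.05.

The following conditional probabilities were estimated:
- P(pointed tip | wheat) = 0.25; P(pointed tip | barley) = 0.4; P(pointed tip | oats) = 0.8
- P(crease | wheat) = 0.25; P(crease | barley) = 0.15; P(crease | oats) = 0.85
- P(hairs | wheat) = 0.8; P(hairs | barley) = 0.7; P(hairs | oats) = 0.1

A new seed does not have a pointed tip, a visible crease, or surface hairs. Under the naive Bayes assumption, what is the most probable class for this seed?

wheat

wheat: 0.7 × (1−0.25) × (1−0.25) × (1−0.8) = 0.07875
barley: 0.25 × (1−0.4) × (1−0.15) × (1−0.7) = 0.03825
oats: 0.05 × (1−0.8) × (1−0.85) × (1−0.1) = 0.00135
Highest score → wheat.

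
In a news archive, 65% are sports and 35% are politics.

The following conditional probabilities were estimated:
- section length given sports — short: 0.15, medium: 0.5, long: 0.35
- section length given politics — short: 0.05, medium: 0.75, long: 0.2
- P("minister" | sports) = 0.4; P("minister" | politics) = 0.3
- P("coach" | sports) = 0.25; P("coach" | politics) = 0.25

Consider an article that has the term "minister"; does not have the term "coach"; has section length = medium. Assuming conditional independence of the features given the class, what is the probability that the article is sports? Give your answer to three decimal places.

sports: 0.65 × 0.5 × 0.4 × (1−0.25) = 0.0975
politics: 0.35 × 0.75 × 0.3 × (1−0.25) = 0.0590625
P(sports | x) = 0.0975 / 0.1565625 ≈ 0.623

0.623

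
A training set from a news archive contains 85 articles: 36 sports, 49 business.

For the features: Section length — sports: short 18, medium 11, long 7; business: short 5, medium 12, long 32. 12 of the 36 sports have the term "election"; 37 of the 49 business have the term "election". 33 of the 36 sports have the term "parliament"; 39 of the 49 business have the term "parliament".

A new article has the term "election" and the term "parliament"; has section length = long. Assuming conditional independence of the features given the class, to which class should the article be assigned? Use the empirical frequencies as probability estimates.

sports: (36/85) × (7/36) × (12/36) × (33/36) ≈ 0.0251634
business: (49/85) × (32/49) × (37/49) × (39/49) ≈ 0.226259
Highest score → business.

business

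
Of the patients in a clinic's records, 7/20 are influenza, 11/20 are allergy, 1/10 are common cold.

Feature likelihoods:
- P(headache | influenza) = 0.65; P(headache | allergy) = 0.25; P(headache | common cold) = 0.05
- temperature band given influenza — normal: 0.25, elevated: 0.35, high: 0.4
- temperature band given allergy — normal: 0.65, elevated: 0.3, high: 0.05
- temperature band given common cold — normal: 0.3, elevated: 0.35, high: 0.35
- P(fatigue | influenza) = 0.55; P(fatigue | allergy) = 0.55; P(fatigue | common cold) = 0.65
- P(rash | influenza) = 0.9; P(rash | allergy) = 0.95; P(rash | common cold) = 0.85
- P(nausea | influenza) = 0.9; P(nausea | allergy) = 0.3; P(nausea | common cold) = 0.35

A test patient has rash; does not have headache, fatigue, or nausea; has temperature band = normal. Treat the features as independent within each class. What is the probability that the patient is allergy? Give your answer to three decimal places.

0.922

influenza: 0.35 × (1−0.65) × 0.25 × (1−0.55) × 0.9 × (1−0.9) = 0.0012403125
allergy: 0.55 × (1−0.25) × 0.65 × (1−0.55) × 0.95 × (1−0.3) = 0.08023640625
common cold: 0.1 × (1−0.05) × 0.3 × (1−0.65) × 0.85 × (1−0.35) = 0.0055111875
P(allergy | x) = 0.08023640625 / 0.08698790625 ≈ 0.922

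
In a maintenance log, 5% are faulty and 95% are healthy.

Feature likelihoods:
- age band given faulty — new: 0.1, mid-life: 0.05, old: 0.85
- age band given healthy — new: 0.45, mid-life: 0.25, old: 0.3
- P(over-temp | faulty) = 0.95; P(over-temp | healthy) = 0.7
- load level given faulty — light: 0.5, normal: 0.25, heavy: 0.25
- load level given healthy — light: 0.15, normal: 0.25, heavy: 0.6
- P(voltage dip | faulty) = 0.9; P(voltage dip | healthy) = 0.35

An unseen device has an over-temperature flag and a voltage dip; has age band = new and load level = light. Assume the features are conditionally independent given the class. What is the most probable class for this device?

faulty: 0.05 × 0.1 × 0.95 × 0.5 × 0.9 = 0.0021375
healthy: 0.95 × 0.45 × 0.7 × 0.15 × 0.35 = 0.015710625
Highest score → healthy.

healthy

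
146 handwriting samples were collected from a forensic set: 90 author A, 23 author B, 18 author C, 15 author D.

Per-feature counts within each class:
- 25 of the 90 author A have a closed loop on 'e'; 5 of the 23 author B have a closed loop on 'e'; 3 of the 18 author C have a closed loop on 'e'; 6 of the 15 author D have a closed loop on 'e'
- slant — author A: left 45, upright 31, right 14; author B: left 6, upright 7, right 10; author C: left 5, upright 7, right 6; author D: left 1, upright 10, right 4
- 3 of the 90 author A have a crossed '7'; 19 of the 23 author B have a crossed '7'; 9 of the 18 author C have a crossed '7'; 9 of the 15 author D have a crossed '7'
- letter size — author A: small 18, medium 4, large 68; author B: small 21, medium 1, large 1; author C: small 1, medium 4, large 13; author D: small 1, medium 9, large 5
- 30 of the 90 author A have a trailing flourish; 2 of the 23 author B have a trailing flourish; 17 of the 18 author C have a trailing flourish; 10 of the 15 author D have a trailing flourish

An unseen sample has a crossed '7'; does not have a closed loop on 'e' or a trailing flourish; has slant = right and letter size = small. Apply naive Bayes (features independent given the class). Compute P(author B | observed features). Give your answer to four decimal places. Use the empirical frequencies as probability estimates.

author A: (90/146) × (65/90) × (14/90) × (3/90) × (18/90) × (60/90) ≈ 0.000307796
author B: (23/146) × (18/23) × (10/23) × (19/23) × (21/23) × (21/23) ≈ 0.0369148
author C: (18/146) × (15/18) × (6/18) × (9/18) × (1/18) × (1/18) ≈ 0.0000528497
author D: (15/146) × (9/15) × (4/15) × (9/15) × (1/15) × (5/15) ≈ 0.000219178
P(author B | x) = 0.0369148 / 0.0374946237 ≈ 0.9845

0.9845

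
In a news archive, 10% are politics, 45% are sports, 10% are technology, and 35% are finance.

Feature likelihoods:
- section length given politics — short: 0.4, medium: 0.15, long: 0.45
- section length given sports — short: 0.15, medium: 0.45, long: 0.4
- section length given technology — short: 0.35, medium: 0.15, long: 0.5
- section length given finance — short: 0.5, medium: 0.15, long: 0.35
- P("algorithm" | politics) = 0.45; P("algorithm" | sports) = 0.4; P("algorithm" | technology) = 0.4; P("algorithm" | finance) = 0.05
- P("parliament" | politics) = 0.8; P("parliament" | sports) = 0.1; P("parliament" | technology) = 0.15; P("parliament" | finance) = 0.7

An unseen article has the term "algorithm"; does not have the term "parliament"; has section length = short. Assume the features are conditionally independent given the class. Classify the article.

politics: 0.1 × 0.4 × 0.45 × (1−0.8) = 0.0036
sports: 0.45 × 0.15 × 0.4 × (1−0.1) = 0.0243
technology: 0.1 × 0.35 × 0.4 × (1−0.15) = 0.0119
finance: 0.35 × 0.5 × 0.05 × (1−0.7) = 0.002625
Highest score → sports.

sports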